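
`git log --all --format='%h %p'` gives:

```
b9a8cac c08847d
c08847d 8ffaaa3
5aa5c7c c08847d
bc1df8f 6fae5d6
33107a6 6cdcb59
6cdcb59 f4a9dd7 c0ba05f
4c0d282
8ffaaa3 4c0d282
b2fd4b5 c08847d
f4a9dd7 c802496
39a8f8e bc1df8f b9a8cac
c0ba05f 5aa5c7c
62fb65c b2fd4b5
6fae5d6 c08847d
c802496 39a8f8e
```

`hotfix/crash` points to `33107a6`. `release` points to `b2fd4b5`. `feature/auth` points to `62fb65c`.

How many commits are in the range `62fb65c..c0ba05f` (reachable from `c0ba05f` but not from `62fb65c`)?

2

Reachable from c0ba05f: {4c0d282, 5aa5c7c, 8ffaaa3, c08847d, c0ba05f}.
Reachable from 62fb65c: {4c0d282, 62fb65c, 8ffaaa3, b2fd4b5, c08847d}.
In c0ba05f's history but not 62fb65c's: {5aa5c7c, c0ba05f} — 2 commits.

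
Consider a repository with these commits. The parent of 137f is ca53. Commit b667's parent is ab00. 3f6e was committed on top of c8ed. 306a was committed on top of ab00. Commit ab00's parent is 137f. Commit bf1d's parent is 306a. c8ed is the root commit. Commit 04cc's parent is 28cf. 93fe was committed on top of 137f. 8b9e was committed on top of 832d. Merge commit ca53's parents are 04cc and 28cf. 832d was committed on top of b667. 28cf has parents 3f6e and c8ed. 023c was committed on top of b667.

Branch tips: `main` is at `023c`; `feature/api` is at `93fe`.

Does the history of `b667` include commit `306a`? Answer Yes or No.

No

Ancestors of b667: {04cc, 137f, 28cf, 3f6e, ab00, b667, c8ed, ca53}.
306a is not in that set, so it is not an ancestor of b667.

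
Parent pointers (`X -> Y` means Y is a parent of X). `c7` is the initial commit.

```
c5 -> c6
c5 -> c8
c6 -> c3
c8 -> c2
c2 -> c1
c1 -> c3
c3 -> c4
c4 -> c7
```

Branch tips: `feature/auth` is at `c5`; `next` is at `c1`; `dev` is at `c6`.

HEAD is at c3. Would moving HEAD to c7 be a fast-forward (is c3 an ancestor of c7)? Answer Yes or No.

No

A fast-forward from c3 to c7 is possible iff c3 is an ancestor of c7.
Ancestors of c7: {c7}.
c3 is not among them, so fast-forward is not possible.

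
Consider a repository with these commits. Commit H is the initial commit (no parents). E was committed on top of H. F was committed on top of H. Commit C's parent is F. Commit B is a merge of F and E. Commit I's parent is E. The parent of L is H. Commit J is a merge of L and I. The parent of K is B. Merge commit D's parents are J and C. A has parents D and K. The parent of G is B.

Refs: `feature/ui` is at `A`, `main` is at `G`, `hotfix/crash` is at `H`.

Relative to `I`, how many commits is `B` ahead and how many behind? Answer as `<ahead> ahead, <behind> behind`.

Reachable from B: {B, E, F, H}.
Reachable from I: {E, H, I}.
Only in B's history (ahead): {B, F} — 2.
Only in I's history (behind): {I} — 1.

2 ahead, 1 behind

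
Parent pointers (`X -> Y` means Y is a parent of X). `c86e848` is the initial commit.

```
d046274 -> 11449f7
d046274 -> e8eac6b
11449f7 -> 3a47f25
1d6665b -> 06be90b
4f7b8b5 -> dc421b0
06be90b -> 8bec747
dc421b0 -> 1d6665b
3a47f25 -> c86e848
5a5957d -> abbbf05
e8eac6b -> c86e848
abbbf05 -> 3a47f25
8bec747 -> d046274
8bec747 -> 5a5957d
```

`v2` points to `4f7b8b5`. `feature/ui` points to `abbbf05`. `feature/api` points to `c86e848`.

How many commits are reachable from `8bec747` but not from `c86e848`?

7

Reachable from 8bec747: {11449f7, 3a47f25, 5a5957d, 8bec747, abbbf05, c86e848, d046274, e8eac6b}.
Reachable from c86e848: {c86e848}.
In 8bec747's history but not c86e848's: {11449f7, 3a47f25, 5a5957d, 8bec747, abbbf05, d046274, e8eac6b} — 7 commits.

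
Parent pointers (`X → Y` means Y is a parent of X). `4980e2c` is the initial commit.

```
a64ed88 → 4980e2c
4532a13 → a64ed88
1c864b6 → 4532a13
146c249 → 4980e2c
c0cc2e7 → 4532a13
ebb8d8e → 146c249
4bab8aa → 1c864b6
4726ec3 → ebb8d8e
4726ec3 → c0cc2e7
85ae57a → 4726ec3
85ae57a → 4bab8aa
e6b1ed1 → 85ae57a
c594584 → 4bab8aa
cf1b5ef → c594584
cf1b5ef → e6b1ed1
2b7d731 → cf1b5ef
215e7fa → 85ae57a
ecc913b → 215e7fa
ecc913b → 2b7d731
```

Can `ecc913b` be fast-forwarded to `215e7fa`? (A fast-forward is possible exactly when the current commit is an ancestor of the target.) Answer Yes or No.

A fast-forward from ecc913b to 215e7fa is possible iff ecc913b is an ancestor of 215e7fa.
Ancestors of 215e7fa: {146c249, 1c864b6, 215e7fa, 4532a13, 4726ec3, 4980e2c, 4bab8aa, 85ae57a, a64ed88, c0cc2e7, ebb8d8e}.
ecc913b is not among them, so fast-forward is not possible.

No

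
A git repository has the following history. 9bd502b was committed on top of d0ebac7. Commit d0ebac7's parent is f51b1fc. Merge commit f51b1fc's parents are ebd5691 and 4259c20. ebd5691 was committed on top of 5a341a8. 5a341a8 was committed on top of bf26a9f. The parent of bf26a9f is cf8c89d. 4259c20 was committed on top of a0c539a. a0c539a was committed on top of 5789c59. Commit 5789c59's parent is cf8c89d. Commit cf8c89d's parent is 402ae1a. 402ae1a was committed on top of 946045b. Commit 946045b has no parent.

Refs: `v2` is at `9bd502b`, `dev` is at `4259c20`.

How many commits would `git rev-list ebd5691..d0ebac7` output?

5

Reachable from d0ebac7: {402ae1a, 4259c20, 5789c59, 5a341a8, 946045b, a0c539a, bf26a9f, cf8c89d, d0ebac7, ebd5691, f51b1fc}.
Reachable from ebd5691: {402ae1a, 5a341a8, 946045b, bf26a9f, cf8c89d, ebd5691}.
In d0ebac7's history but not ebd5691's: {4259c20, 5789c59, a0c539a, d0ebac7, f51b1fc} — 5 commits.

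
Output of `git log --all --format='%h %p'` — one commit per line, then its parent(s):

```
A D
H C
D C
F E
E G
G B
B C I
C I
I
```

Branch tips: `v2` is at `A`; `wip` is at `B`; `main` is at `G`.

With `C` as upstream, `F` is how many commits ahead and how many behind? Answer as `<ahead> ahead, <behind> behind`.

4 ahead, 0 behind

Reachable from F: {B, C, E, F, G, I}.
Reachable from C: {C, I}.
Only in F's history (ahead): {B, E, F, G} — 4.
Only in C's history (behind): {} — 0.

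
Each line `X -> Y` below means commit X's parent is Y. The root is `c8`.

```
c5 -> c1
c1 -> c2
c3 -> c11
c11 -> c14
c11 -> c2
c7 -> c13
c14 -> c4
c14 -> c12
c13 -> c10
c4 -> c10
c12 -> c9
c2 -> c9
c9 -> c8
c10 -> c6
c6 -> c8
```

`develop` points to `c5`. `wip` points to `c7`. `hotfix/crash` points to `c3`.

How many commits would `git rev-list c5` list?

5

Walking parent pointers from c5: reachable set = {c1, c2, c5, c8, c9}.
That is 5 commits.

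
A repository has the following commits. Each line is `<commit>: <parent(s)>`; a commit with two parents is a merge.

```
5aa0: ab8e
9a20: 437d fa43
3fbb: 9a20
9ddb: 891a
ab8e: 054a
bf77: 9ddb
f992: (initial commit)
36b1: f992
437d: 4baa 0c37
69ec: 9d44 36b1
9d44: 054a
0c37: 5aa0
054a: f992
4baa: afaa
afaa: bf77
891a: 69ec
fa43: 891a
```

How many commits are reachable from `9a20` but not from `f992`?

15

Reachable from 9a20: {054a, 0c37, 36b1, 437d, 4baa, 5aa0, 69ec, 891a, 9a20, 9d44, 9ddb, ab8e, afaa, bf77, f992, fa43}.
Reachable from f992: {f992}.
In 9a20's history but not f992's: {054a, 0c37, 36b1, 437d, 4baa, 5aa0, 69ec, 891a, 9a20, 9d44, 9ddb, ab8e, afaa, bf77, fa43} — 15 commits.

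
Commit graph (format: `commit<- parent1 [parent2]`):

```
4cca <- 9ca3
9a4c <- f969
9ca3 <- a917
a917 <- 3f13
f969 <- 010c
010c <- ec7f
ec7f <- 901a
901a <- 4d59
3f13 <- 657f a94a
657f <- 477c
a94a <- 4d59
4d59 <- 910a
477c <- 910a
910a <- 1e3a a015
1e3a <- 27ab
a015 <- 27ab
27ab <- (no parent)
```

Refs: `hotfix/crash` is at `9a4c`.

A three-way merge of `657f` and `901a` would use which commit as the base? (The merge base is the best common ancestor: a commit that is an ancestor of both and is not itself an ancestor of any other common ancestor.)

Ancestors of 657f: {1e3a, 27ab, 477c, 657f, 910a, a015}.
Ancestors of 901a: {1e3a, 27ab, 4d59, 901a, 910a, a015}.
Common ancestors: {1e3a, 27ab, 910a, a015}.
Among these, 910a is not an ancestor of any other common ancestor — it is the merge base.

910a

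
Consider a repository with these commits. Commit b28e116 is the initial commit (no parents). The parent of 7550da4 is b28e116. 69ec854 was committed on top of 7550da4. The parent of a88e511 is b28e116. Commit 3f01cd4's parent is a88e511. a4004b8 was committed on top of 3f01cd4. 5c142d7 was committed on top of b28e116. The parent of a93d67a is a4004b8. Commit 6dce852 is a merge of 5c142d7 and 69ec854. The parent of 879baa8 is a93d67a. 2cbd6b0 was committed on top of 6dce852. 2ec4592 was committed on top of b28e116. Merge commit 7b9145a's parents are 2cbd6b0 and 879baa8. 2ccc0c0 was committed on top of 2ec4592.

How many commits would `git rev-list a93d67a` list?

5

Walking parent pointers from a93d67a: reachable set = {3f01cd4, a4004b8, a88e511, a93d67a, b28e116}.
That is 5 commits.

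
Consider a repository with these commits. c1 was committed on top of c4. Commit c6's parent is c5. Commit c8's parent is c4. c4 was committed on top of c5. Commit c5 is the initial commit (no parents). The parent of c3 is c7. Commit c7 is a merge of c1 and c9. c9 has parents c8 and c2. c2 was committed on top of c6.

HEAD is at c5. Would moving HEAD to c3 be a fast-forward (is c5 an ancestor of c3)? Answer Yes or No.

A fast-forward from c5 to c3 is possible iff c5 is an ancestor of c3.
Ancestors of c3: {c1, c2, c3, c4, c5, c6, c7, c8, c9}.
c5 is among them, so fast-forward is possible.

Yes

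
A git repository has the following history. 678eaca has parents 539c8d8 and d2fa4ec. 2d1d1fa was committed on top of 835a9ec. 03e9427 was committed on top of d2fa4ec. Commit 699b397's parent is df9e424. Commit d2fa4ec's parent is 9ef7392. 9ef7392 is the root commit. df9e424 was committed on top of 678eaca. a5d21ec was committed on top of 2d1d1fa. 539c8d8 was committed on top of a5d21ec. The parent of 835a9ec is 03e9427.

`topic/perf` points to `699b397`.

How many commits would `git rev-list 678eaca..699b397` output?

2

Reachable from 699b397: {03e9427, 2d1d1fa, 539c8d8, 678eaca, 699b397, 835a9ec, 9ef7392, a5d21ec, d2fa4ec, df9e424}.
Reachable from 678eaca: {03e9427, 2d1d1fa, 539c8d8, 678eaca, 835a9ec, 9ef7392, a5d21ec, d2fa4ec}.
In 699b397's history but not 678eaca's: {699b397, df9e424} — 2 commits.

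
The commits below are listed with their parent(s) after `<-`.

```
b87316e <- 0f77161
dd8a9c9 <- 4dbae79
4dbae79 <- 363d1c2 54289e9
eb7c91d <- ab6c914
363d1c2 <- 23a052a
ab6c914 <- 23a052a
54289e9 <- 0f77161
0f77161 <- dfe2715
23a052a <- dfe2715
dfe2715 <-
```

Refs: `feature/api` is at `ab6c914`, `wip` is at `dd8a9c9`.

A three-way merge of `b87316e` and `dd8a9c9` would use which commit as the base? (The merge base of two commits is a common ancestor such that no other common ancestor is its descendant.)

0f77161

Ancestors of b87316e: {0f77161, b87316e, dfe2715}.
Ancestors of dd8a9c9: {0f77161, 23a052a, 363d1c2, 4dbae79, 54289e9, dd8a9c9, dfe2715}.
Common ancestors: {0f77161, dfe2715}.
Among these, 0f77161 is not an ancestor of any other common ancestor — it is the merge base.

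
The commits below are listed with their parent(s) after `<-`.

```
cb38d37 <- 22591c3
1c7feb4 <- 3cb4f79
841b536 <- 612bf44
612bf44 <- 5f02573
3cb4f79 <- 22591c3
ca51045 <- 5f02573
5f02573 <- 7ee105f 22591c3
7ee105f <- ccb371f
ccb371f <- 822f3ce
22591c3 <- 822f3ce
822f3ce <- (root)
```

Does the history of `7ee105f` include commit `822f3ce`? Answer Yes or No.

Ancestors of 7ee105f (commits reachable by following parents): {7ee105f, 822f3ce, ccb371f}.
822f3ce is in that set, so it is an ancestor of 7ee105f.

Yes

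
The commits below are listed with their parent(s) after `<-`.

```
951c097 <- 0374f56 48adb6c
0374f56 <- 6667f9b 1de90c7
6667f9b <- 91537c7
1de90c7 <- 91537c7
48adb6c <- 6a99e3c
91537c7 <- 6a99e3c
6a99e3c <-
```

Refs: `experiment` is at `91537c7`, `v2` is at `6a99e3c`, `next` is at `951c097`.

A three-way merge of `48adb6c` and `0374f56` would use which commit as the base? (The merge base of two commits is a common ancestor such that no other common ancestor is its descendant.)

Ancestors of 48adb6c: {48adb6c, 6a99e3c}.
Ancestors of 0374f56: {0374f56, 1de90c7, 6667f9b, 6a99e3c, 91537c7}.
Common ancestors: {6a99e3c}.
The only common ancestor is 6a99e3c, so it is the merge base.

6a99e3c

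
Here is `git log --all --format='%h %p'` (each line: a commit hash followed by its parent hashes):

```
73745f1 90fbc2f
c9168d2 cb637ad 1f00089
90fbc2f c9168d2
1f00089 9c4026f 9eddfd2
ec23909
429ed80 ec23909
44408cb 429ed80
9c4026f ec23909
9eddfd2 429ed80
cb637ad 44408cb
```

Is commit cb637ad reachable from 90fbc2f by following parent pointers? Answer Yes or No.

Yes

Ancestors of 90fbc2f (commits reachable by following parents): {1f00089, 429ed80, 44408cb, 90fbc2f, 9c4026f, 9eddfd2, c9168d2, cb637ad, ec23909}.
cb637ad is in that set, so it is an ancestor of 90fbc2f.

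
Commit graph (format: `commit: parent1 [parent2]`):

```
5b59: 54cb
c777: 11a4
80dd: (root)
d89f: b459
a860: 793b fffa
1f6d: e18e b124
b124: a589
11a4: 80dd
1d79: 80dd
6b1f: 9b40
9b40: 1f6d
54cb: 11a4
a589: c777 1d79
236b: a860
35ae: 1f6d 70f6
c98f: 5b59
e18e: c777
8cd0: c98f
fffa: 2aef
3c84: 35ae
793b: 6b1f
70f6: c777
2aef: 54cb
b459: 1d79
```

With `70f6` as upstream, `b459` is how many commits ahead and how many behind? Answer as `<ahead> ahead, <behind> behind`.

2 ahead, 3 behind

Reachable from b459: {1d79, 80dd, b459}.
Reachable from 70f6: {11a4, 70f6, 80dd, c777}.
Only in b459's history (ahead): {1d79, b459} — 2.
Only in 70f6's history (behind): {11a4, 70f6, c777} — 3.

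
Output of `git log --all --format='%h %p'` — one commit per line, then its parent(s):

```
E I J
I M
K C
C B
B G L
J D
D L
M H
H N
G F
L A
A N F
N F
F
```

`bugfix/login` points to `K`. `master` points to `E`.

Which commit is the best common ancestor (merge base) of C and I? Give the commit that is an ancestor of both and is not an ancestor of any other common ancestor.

N

Ancestors of C: {A, B, C, F, G, L, N}.
Ancestors of I: {F, H, I, M, N}.
Common ancestors: {F, N}.
Among these, N is not an ancestor of any other common ancestor — it is the merge base.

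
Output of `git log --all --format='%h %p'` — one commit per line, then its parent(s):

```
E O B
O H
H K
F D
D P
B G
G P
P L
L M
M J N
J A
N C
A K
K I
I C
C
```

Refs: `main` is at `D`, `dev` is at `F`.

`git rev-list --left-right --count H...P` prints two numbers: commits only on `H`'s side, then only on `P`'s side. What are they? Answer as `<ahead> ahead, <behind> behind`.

Reachable from H: {C, H, I, K}.
Reachable from P: {A, C, I, J, K, L, M, N, P}.
Only in H's history (ahead): {H} — 1.
Only in P's history (behind): {A, J, L, M, N, P} — 6.

1 ahead, 6 behind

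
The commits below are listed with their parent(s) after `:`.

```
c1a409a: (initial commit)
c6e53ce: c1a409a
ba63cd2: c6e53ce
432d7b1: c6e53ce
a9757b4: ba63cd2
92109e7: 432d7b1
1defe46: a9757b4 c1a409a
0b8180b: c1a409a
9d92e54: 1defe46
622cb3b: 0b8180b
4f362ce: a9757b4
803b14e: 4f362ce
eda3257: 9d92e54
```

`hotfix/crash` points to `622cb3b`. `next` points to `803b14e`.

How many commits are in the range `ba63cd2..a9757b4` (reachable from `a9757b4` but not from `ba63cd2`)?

Reachable from a9757b4: {a9757b4, ba63cd2, c1a409a, c6e53ce}.
Reachable from ba63cd2: {ba63cd2, c1a409a, c6e53ce}.
In a9757b4's history but not ba63cd2's: {a9757b4} — 1 commit.

1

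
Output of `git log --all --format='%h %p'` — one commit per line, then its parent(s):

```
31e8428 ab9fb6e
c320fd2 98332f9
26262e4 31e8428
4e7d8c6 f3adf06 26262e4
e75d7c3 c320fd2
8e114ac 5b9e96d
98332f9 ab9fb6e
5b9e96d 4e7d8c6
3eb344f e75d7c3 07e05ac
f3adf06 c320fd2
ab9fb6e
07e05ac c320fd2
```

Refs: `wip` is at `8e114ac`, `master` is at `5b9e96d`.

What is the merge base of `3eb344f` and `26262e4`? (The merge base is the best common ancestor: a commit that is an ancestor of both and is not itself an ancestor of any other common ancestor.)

ab9fb6e

Ancestors of 3eb344f: {07e05ac, 3eb344f, 98332f9, ab9fb6e, c320fd2, e75d7c3}.
Ancestors of 26262e4: {26262e4, 31e8428, ab9fb6e}.
Common ancestors: {ab9fb6e}.
The only common ancestor is ab9fb6e, so it is the merge base.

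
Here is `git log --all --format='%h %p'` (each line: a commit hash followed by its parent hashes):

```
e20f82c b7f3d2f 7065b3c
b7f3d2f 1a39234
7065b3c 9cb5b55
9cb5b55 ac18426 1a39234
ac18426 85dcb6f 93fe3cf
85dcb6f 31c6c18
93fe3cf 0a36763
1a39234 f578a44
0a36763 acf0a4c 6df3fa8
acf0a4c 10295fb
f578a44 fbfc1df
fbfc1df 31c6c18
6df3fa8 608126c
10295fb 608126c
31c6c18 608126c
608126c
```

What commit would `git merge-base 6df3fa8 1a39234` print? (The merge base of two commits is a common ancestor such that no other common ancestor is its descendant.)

Ancestors of 6df3fa8: {608126c, 6df3fa8}.
Ancestors of 1a39234: {1a39234, 31c6c18, 608126c, f578a44, fbfc1df}.
Common ancestors: {608126c}.
The only common ancestor is 608126c, so it is the merge base.

608126c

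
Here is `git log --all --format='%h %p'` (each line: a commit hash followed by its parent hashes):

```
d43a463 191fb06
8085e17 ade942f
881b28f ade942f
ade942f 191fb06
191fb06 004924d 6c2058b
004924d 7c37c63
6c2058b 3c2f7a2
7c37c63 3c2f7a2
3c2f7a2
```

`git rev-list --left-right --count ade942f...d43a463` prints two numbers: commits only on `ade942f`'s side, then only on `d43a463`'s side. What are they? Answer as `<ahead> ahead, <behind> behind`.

Reachable from ade942f: {004924d, 191fb06, 3c2f7a2, 6c2058b, 7c37c63, ade942f}.
Reachable from d43a463: {004924d, 191fb06, 3c2f7a2, 6c2058b, 7c37c63, d43a463}.
Only in ade942f's history (ahead): {ade942f} — 1.
Only in d43a463's history (behind): {d43a463} — 1.

1 ahead, 1 behind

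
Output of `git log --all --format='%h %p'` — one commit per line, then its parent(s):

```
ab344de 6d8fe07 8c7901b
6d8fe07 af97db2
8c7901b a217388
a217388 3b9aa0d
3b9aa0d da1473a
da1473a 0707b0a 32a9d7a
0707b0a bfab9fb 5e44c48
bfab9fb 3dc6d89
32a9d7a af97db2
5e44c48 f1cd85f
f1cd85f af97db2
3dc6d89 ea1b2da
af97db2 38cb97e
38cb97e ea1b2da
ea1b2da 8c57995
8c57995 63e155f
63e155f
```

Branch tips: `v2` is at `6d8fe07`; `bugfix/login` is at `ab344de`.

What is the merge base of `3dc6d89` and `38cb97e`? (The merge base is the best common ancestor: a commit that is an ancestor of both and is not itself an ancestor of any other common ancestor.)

Ancestors of 3dc6d89: {3dc6d89, 63e155f, 8c57995, ea1b2da}.
Ancestors of 38cb97e: {38cb97e, 63e155f, 8c57995, ea1b2da}.
Common ancestors: {63e155f, 8c57995, ea1b2da}.
Among these, ea1b2da is not an ancestor of any other common ancestor — it is the merge base.

ea1b2da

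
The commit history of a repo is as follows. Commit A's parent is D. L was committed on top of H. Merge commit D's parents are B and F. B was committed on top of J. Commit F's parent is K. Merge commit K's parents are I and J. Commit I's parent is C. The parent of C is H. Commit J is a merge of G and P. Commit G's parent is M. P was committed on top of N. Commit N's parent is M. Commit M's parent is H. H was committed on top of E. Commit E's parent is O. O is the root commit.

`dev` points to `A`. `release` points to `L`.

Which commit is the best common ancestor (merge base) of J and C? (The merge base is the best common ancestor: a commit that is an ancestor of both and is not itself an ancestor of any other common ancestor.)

Ancestors of J: {E, G, H, J, M, N, O, P}.
Ancestors of C: {C, E, H, O}.
Common ancestors: {E, H, O}.
Among these, H is not an ancestor of any other common ancestor — it is the merge base.

H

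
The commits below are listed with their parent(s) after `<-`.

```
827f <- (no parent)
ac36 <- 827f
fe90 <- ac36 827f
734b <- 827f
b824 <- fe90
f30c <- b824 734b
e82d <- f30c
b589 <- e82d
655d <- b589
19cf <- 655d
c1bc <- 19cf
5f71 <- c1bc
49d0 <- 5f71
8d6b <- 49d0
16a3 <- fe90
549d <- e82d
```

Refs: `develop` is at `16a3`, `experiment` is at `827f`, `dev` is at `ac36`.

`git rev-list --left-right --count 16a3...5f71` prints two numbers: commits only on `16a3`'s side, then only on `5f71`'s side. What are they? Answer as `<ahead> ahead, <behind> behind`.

1 ahead, 9 behind

Reachable from 16a3: {16a3, 827f, ac36, fe90}.
Reachable from 5f71: {19cf, 5f71, 655d, 734b, 827f, ac36, b589, b824, c1bc, e82d, f30c, fe90}.
Only in 16a3's history (ahead): {16a3} — 1.
Only in 5f71's history (behind): {19cf, 5f71, 655d, 734b, b589, b824, c1bc, e82d, f30c} — 9.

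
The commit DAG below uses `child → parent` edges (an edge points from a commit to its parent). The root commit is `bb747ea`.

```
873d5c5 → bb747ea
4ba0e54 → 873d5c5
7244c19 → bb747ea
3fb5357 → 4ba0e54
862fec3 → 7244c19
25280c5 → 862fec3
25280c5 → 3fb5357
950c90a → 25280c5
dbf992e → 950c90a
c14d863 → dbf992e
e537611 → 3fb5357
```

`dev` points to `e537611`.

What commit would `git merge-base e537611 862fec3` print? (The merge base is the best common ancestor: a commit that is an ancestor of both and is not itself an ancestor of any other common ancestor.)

bb747ea

Ancestors of e537611: {3fb5357, 4ba0e54, 873d5c5, bb747ea, e537611}.
Ancestors of 862fec3: {7244c19, 862fec3, bb747ea}.
Common ancestors: {bb747ea}.
The only common ancestor is bb747ea, so it is the merge base.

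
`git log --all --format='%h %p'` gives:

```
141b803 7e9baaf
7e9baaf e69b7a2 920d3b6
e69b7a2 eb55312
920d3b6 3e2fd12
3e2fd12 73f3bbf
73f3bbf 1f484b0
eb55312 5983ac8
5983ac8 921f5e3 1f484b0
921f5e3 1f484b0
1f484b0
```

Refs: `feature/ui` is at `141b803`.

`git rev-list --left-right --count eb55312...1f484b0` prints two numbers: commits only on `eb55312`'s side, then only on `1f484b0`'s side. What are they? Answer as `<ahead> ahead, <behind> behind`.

Reachable from eb55312: {1f484b0, 5983ac8, 921f5e3, eb55312}.
Reachable from 1f484b0: {1f484b0}.
Only in eb55312's history (ahead): {5983ac8, 921f5e3, eb55312} — 3.
Only in 1f484b0's history (behind): {} — 0.

3 ahead, 0 behind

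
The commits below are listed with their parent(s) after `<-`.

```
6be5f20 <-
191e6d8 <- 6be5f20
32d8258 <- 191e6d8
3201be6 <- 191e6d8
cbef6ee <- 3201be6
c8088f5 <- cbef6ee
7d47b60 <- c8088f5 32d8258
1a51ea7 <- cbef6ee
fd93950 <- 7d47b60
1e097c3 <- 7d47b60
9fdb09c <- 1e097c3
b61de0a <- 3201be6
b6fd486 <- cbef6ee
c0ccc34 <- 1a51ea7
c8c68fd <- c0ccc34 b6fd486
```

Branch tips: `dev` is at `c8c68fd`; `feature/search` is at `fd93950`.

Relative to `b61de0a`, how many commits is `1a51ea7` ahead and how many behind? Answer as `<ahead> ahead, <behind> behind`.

Reachable from 1a51ea7: {191e6d8, 1a51ea7, 3201be6, 6be5f20, cbef6ee}.
Reachable from b61de0a: {191e6d8, 3201be6, 6be5f20, b61de0a}.
Only in 1a51ea7's history (ahead): {1a51ea7, cbef6ee} — 2.
Only in b61de0a's history (behind): {b61de0a} — 1.

2 ahead, 1 behind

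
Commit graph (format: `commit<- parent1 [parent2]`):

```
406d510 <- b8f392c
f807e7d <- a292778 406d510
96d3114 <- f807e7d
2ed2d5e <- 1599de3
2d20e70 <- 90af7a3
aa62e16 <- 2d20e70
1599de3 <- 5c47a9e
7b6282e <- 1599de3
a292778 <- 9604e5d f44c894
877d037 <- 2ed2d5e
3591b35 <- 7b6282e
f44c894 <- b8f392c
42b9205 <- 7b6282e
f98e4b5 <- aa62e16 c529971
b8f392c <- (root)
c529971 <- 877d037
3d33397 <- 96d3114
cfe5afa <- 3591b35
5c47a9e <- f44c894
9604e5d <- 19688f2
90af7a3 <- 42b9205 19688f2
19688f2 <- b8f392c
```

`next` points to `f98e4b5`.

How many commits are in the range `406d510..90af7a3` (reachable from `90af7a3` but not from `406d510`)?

Reachable from 90af7a3: {1599de3, 19688f2, 42b9205, 5c47a9e, 7b6282e, 90af7a3, b8f392c, f44c894}.
Reachable from 406d510: {406d510, b8f392c}.
In 90af7a3's history but not 406d510's: {1599de3, 19688f2, 42b9205, 5c47a9e, 7b6282e, 90af7a3, f44c894} — 7 commits.

7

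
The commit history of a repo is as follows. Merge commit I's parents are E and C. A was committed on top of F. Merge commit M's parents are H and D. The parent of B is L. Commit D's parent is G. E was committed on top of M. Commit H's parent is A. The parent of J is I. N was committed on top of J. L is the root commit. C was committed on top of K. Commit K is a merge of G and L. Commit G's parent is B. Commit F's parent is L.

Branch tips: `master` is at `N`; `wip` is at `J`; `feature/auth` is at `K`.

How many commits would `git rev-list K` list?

Walking parent pointers from K: reachable set = {B, G, K, L}.
That is 4 commits.

4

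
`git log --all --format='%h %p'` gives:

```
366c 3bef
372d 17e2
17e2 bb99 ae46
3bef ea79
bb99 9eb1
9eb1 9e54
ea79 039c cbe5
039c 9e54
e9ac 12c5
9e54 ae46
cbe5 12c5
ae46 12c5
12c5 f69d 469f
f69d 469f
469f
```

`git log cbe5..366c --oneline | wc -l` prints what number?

Reachable from 366c: {039c, 12c5, 366c, 3bef, 469f, 9e54, ae46, cbe5, ea79, f69d}.
Reachable from cbe5: {12c5, 469f, cbe5, f69d}.
In 366c's history but not cbe5's: {039c, 366c, 3bef, 9e54, ae46, ea79} — 6 commits.

6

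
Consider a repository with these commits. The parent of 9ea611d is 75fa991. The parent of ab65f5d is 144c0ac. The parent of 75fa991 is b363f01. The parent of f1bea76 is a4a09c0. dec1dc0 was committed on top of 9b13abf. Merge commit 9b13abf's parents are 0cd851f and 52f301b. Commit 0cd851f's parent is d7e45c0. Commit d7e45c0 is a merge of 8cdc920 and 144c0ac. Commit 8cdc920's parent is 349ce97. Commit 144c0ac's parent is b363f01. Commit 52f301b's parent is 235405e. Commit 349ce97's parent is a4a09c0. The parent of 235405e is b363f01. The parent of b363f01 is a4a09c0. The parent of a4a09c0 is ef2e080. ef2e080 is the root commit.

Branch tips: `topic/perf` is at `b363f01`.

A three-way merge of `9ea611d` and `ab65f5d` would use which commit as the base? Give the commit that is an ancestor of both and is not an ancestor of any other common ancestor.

b363f01

Ancestors of 9ea611d: {75fa991, 9ea611d, a4a09c0, b363f01, ef2e080}.
Ancestors of ab65f5d: {144c0ac, a4a09c0, ab65f5d, b363f01, ef2e080}.
Common ancestors: {a4a09c0, b363f01, ef2e080}.
Among these, b363f01 is not an ancestor of any other common ancestor — it is the merge base.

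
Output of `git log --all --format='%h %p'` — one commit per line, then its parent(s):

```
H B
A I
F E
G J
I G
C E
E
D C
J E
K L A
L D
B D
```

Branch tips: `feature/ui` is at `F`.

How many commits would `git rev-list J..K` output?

7

Reachable from K: {A, C, D, E, G, I, J, K, L}.
Reachable from J: {E, J}.
In K's history but not J's: {A, C, D, G, I, K, L} — 7 commits.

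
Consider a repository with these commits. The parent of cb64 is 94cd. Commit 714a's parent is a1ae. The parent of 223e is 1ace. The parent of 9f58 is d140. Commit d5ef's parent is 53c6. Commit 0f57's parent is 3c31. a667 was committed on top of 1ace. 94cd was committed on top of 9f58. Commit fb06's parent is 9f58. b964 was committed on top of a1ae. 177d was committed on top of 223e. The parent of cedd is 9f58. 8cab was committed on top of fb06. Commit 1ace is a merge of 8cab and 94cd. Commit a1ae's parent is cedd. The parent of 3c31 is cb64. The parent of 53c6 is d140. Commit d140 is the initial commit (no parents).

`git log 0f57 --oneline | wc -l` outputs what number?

6

Walking parent pointers from 0f57: reachable set = {0f57, 3c31, 94cd, 9f58, cb64, d140}.
That is 6 commits.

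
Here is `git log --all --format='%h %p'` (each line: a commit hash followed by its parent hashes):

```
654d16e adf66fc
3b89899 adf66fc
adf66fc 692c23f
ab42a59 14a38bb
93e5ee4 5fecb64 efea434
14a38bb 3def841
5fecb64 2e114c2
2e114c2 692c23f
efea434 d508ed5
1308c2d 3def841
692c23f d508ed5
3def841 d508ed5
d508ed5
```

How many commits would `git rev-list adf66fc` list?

3

Walking parent pointers from adf66fc: reachable set = {692c23f, adf66fc, d508ed5}.
That is 3 commits.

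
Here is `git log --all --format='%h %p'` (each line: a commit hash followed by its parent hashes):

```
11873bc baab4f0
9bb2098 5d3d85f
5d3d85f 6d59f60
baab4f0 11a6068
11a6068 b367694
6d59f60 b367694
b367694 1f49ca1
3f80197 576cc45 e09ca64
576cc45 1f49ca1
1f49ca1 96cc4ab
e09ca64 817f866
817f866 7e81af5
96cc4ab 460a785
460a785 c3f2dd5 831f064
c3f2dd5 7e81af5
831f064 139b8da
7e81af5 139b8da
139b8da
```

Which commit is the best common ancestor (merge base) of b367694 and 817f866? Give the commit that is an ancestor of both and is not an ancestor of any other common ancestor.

7e81af5

Ancestors of b367694: {139b8da, 1f49ca1, 460a785, 7e81af5, 831f064, 96cc4ab, b367694, c3f2dd5}.
Ancestors of 817f866: {139b8da, 7e81af5, 817f866}.
Common ancestors: {139b8da, 7e81af5}.
Among these, 7e81af5 is not an ancestor of any other common ancestor — it is the merge base.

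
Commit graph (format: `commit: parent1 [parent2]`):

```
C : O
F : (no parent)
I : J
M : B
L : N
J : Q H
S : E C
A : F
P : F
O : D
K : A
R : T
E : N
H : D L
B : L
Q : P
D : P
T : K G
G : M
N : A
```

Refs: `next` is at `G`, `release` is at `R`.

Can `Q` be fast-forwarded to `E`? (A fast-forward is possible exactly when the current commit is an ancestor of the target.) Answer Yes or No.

No

A fast-forward from Q to E is possible iff Q is an ancestor of E.
Ancestors of E: {A, E, F, N}.
Q is not among them, so fast-forward is not possible.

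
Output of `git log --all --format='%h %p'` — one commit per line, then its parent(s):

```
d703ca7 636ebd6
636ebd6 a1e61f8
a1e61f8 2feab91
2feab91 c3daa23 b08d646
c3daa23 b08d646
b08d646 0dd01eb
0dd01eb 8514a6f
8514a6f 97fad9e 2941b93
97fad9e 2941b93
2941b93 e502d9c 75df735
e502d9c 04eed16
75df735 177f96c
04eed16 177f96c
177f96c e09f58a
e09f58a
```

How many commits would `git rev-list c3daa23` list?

11

Walking parent pointers from c3daa23: reachable set = {04eed16, 0dd01eb, 177f96c, 2941b93, 75df735, 8514a6f, 97fad9e, b08d646, c3daa23, e09f58a, e502d9c}.
That is 11 commits.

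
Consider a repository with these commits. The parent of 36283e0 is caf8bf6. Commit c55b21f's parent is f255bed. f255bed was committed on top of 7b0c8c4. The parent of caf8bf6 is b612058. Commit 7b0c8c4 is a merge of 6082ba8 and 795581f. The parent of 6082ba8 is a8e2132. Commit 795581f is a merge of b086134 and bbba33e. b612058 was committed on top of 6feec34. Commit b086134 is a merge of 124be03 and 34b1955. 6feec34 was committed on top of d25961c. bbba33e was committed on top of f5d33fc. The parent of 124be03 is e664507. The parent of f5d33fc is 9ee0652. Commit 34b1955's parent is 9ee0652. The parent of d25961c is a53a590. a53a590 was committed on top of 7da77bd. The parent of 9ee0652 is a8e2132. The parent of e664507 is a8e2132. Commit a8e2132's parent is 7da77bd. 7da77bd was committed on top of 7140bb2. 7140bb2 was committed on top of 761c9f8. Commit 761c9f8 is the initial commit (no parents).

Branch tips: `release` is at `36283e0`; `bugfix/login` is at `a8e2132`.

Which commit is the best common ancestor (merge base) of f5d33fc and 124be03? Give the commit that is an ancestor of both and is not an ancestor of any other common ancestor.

a8e2132

Ancestors of f5d33fc: {7140bb2, 761c9f8, 7da77bd, 9ee0652, a8e2132, f5d33fc}.
Ancestors of 124be03: {124be03, 7140bb2, 761c9f8, 7da77bd, a8e2132, e664507}.
Common ancestors: {7140bb2, 761c9f8, 7da77bd, a8e2132}.
Among these, a8e2132 is not an ancestor of any other common ancestor — it is the merge base.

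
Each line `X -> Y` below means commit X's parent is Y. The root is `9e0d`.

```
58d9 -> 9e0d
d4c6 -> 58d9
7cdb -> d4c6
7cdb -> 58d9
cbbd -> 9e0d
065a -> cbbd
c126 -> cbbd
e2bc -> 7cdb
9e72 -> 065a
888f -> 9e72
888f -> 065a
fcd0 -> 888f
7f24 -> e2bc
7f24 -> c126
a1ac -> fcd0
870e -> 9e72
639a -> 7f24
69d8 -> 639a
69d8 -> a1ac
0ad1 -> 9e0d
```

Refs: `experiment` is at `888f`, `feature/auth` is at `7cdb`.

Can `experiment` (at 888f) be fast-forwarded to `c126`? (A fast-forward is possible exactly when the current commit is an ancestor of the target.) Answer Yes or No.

A fast-forward from 888f to c126 is possible iff 888f is an ancestor of c126.
Ancestors of c126: {9e0d, c126, cbbd}.
888f is not among them, so fast-forward is not possible.

No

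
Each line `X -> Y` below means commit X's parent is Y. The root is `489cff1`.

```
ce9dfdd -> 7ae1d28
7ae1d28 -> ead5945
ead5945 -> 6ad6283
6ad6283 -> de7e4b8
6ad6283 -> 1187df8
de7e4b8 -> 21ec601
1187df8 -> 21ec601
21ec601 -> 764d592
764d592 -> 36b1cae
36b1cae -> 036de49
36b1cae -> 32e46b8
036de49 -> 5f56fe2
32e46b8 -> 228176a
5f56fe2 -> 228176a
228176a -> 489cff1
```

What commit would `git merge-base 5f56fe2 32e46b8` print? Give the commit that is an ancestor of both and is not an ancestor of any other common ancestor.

228176a

Ancestors of 5f56fe2: {228176a, 489cff1, 5f56fe2}.
Ancestors of 32e46b8: {228176a, 32e46b8, 489cff1}.
Common ancestors: {228176a, 489cff1}.
Among these, 228176a is not an ancestor of any other common ancestor — it is the merge base.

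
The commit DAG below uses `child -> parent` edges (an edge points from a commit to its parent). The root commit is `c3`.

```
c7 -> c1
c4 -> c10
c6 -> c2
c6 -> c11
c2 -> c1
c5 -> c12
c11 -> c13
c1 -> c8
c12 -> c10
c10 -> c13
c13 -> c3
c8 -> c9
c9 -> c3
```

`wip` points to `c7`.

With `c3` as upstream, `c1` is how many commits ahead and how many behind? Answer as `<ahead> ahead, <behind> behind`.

Reachable from c1: {c1, c3, c8, c9}.
Reachable from c3: {c3}.
Only in c1's history (ahead): {c1, c8, c9} — 3.
Only in c3's history (behind): {} — 0.

3 ahead, 0 behind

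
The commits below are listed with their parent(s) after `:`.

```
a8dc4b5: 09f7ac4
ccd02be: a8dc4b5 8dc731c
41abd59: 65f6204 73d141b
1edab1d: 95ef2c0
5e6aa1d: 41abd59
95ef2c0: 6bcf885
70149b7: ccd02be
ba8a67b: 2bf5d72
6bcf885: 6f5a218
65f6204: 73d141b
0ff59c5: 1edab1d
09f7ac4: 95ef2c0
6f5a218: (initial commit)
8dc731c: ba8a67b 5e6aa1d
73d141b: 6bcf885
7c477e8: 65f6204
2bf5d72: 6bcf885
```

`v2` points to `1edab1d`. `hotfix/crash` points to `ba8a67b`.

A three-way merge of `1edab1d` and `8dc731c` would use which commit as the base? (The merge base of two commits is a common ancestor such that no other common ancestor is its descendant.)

Ancestors of 1edab1d: {1edab1d, 6bcf885, 6f5a218, 95ef2c0}.
Ancestors of 8dc731c: {2bf5d72, 41abd59, 5e6aa1d, 65f6204, 6bcf885, 6f5a218, 73d141b, 8dc731c, ba8a67b}.
Common ancestors: {6bcf885, 6f5a218}.
Among these, 6bcf885 is not an ancestor of any other common ancestor — it is the merge base.

6bcf885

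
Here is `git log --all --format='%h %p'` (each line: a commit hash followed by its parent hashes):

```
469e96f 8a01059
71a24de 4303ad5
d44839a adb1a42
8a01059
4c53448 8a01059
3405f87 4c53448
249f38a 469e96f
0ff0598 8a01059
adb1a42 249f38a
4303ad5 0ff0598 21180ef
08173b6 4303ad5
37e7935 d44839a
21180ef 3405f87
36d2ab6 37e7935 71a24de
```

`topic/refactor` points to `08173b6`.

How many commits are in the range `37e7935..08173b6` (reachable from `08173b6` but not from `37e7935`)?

6

Reachable from 08173b6: {08173b6, 0ff0598, 21180ef, 3405f87, 4303ad5, 4c53448, 8a01059}.
Reachable from 37e7935: {249f38a, 37e7935, 469e96f, 8a01059, adb1a42, d44839a}.
In 08173b6's history but not 37e7935's: {08173b6, 0ff0598, 21180ef, 3405f87, 4303ad5, 4c53448} — 6 commits.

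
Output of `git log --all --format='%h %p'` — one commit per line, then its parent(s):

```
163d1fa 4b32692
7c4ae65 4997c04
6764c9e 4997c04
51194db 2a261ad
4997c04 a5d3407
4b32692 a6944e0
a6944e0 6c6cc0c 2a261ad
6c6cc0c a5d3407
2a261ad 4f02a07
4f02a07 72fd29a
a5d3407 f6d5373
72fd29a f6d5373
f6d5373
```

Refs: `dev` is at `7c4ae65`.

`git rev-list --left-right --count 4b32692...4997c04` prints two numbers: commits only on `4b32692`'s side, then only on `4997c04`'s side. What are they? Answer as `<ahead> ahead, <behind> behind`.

Reachable from 4b32692: {2a261ad, 4b32692, 4f02a07, 6c6cc0c, 72fd29a, a5d3407, a6944e0, f6d5373}.
Reachable from 4997c04: {4997c04, a5d3407, f6d5373}.
Only in 4b32692's history (ahead): {2a261ad, 4b32692, 4f02a07, 6c6cc0c, 72fd29a, a6944e0} — 6.
Only in 4997c04's history (behind): {4997c04} — 1.

6 ahead, 1 behind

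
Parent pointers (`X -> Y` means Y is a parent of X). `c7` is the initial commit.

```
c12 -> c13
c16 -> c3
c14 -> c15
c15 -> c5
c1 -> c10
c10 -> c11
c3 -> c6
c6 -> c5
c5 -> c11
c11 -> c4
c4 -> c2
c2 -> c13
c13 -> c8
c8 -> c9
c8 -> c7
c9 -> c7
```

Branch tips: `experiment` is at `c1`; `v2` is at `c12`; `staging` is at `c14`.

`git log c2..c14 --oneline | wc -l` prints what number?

5

Reachable from c14: {c11, c13, c14, c15, c2, c4, c5, c7, c8, c9}.
Reachable from c2: {c13, c2, c7, c8, c9}.
In c14's history but not c2's: {c11, c14, c15, c4, c5} — 5 commits.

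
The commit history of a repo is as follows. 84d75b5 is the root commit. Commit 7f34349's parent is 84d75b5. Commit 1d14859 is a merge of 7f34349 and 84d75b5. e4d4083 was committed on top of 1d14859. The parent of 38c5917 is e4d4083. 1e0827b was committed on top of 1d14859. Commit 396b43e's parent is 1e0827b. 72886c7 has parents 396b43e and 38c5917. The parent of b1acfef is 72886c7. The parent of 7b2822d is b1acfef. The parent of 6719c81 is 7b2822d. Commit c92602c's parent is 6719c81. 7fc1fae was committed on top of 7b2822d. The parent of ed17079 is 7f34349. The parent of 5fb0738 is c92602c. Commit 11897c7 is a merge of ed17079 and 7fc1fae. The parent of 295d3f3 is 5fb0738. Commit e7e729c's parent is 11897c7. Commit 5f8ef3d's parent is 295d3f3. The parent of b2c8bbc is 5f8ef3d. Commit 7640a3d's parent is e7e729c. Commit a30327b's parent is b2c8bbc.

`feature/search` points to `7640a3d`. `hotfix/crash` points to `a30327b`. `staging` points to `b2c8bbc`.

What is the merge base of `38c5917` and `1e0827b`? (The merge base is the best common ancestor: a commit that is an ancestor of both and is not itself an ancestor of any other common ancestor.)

Ancestors of 38c5917: {1d14859, 38c5917, 7f34349, 84d75b5, e4d4083}.
Ancestors of 1e0827b: {1d14859, 1e0827b, 7f34349, 84d75b5}.
Common ancestors: {1d14859, 7f34349, 84d75b5}.
Among these, 1d14859 is not an ancestor of any other common ancestor — it is the merge base.

1d14859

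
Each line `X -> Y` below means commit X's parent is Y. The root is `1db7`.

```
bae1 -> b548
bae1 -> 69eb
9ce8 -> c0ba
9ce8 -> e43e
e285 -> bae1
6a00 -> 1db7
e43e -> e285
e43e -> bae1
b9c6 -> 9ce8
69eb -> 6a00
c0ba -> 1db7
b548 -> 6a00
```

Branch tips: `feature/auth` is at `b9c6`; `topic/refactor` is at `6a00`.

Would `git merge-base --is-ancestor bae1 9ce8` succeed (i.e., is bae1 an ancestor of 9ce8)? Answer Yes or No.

Ancestors of 9ce8 (commits reachable by following parents): {1db7, 69eb, 6a00, 9ce8, b548, bae1, c0ba, e285, e43e}.
bae1 is in that set, so it is an ancestor of 9ce8.

Yes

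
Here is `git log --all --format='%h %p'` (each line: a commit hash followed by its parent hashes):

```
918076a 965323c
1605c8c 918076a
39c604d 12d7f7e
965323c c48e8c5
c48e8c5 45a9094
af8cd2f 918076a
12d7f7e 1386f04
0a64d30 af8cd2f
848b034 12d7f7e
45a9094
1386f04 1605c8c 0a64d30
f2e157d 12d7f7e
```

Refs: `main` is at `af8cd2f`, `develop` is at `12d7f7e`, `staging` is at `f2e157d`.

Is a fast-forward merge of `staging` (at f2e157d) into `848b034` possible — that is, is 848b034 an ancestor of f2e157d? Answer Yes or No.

No

A fast-forward from 848b034 to f2e157d is possible iff 848b034 is an ancestor of f2e157d.
Ancestors of f2e157d: {0a64d30, 12d7f7e, 1386f04, 1605c8c, 45a9094, 918076a, 965323c, af8cd2f, c48e8c5, f2e157d}.
848b034 is not among them, so fast-forward is not possible.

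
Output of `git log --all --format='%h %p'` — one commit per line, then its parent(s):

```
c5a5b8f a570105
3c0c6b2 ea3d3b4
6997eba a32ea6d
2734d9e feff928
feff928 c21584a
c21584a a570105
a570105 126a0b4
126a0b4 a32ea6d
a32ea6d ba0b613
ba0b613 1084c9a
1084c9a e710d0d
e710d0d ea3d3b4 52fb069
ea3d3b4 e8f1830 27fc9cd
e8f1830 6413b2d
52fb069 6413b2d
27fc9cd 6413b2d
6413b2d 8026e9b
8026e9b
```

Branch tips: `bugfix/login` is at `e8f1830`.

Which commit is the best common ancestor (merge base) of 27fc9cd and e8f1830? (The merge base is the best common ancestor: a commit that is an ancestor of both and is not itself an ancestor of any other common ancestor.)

6413b2d

Ancestors of 27fc9cd: {27fc9cd, 6413b2d, 8026e9b}.
Ancestors of e8f1830: {6413b2d, 8026e9b, e8f1830}.
Common ancestors: {6413b2d, 8026e9b}.
Among these, 6413b2d is not an ancestor of any other common ancestor — it is the merge base.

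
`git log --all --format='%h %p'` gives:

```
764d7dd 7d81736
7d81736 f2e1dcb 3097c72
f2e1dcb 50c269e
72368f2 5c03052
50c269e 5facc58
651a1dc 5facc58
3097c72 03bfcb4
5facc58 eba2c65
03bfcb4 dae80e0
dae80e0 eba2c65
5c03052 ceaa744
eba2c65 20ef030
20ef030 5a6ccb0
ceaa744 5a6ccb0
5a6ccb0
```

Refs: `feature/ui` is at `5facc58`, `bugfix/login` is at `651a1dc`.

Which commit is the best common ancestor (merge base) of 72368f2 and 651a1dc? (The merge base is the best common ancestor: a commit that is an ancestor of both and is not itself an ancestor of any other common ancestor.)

5a6ccb0

Ancestors of 72368f2: {5a6ccb0, 5c03052, 72368f2, ceaa744}.
Ancestors of 651a1dc: {20ef030, 5a6ccb0, 5facc58, 651a1dc, eba2c65}.
Common ancestors: {5a6ccb0}.
The only common ancestor is 5a6ccb0, so it is the merge base.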